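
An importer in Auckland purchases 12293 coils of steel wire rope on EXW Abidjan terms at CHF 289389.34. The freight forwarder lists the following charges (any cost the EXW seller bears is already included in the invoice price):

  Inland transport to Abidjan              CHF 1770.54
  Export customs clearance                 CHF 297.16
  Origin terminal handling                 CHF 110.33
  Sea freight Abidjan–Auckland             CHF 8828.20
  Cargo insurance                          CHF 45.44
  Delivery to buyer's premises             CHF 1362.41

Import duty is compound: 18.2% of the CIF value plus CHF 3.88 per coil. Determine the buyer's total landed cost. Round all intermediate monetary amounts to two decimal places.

Total landed cost: CHF 404180.52

EXW: the seller makes goods available at their premises; the buyer bears all onward costs.
CIF value = EXW price + inland to port + export clearance + origin terminal + freight + insurance = 289389.34 + 1770.54 + 297.16 + 110.33 + 8828.20 + 45.44 = 300441.01
Ad valorem component: 300441.01 × 18.2% = 54680.26
Specific component: 12293 × 3.88 = 47696.84
Import duty = 54680.26 + 47696.84 = 102377.10
Buyer bears: inland to port 1770.54 + export clearance 297.16 + origin terminal 110.33 + freight 8828.20 + insurance 45.44 + delivery 1362.41 + duty 102377.10 = 114791.18
Landed cost = invoice 289389.34 + 114791.18 = 404180.52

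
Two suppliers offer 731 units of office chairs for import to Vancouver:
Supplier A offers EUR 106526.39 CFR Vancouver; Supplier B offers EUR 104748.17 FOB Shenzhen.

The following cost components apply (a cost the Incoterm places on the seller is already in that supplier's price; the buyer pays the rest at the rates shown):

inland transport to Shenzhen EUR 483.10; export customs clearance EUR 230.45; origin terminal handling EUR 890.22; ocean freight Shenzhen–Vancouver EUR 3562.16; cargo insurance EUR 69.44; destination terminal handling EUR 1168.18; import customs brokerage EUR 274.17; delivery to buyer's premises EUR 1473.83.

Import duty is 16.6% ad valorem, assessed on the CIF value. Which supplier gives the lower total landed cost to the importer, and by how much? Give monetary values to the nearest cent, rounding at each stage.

Supplier A is cheaper by EUR 2080.07

Supplier A (CFR):
CIF value = CFR price + insurance = 106526.39 + 69.44 = 106595.83
Import duty = 106595.83 × 16.6% = 17694.91
Buyer bears (A): 69.44 + 1168.18 + 274.17 + 1473.83 = 2985.62
Landed cost (A) = invoice 106526.39 + 2985.62 + duty 17694.91 = 127206.92
Supplier B (FOB):
CIF value = FOB price + freight + insurance = 104748.17 + 3562.16 + 69.44 = 108379.77
Import duty = 108379.77 × 16.6% = 17991.04
Buyer bears (B): 3562.16 + 69.44 + 1168.18 + 274.17 + 1473.83 = 6547.78
Landed cost (B) = invoice 104748.17 + 6547.78 + duty 17991.04 = 129286.99
Difference = |127206.92 − 129286.99| = 2080.07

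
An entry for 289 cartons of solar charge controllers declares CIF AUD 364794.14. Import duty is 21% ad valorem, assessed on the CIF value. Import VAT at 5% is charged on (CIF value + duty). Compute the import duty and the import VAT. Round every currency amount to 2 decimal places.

Import duty: AUD 76606.77; import VAT: AUD 22070.05

Import duty = 364794.14 × 21% = 76606.77
VAT base = CIF + duty = 364794.14 + 76606.77 = 441400.91
Import VAT = 441400.91 × 5% = 22070.05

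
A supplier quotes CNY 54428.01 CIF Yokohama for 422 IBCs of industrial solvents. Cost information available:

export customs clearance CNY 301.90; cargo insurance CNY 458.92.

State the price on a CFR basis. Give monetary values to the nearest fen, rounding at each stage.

Not relevant to the conversion: export clearance — on the seller under both CIF and CFR; already in the CIF price and stays in the CFR price.
From CIF to CFR, the seller no longer bears: insurance.
CFR price = 54428.01 − 458.92 = 53969.09

CFR price: CNY 53969.09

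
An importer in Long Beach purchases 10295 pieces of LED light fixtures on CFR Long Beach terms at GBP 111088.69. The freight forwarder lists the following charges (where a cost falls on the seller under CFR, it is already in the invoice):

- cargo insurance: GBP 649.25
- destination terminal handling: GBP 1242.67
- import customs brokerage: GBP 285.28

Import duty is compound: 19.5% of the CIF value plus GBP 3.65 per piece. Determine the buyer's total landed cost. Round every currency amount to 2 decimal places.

CFR: the seller pays costs through ocean freight to the destination port, but not insurance.
CIF value = CFR price + insurance = 111088.69 + 649.25 = 111737.94
Ad valorem component: 111737.94 × 19.5% = 21788.90
Specific component: 10295 × 3.65 = 37576.75
Import duty = 21788.90 + 37576.75 = 59365.65
Buyer bears: insurance 649.25 + destination terminal 1242.67 + brokerage 285.28 + duty 59365.65 = 61542.85
Landed cost = invoice 111088.69 + 61542.85 = 172631.54

Total landed cost: GBP 172631.54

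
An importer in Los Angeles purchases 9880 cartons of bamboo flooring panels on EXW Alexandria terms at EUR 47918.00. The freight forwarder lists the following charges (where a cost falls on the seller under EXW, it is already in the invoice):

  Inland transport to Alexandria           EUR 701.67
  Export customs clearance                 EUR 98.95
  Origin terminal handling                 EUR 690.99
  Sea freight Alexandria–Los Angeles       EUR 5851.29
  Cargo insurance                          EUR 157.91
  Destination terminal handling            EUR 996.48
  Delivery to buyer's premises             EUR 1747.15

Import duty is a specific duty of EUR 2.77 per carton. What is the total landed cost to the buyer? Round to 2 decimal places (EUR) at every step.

Total landed cost: EUR 85530.04

EXW: the seller makes goods available at their premises; the buyer bears all onward costs.
CIF value = EXW price + inland to port + export clearance + origin terminal + freight + insurance = 47918.00 + 701.67 + 98.95 + 690.99 + 5851.29 + 157.91 = 55418.81
Import duty = 9880 × 2.77 = 27367.60
Buyer bears: inland to port 701.67 + export clearance 98.95 + origin terminal 690.99 + freight 5851.29 + insurance 157.91 + destination terminal 996.48 + delivery 1747.15 + duty 27367.60 = 37612.04
Landed cost = invoice 47918.00 + 37612.04 = 85530.04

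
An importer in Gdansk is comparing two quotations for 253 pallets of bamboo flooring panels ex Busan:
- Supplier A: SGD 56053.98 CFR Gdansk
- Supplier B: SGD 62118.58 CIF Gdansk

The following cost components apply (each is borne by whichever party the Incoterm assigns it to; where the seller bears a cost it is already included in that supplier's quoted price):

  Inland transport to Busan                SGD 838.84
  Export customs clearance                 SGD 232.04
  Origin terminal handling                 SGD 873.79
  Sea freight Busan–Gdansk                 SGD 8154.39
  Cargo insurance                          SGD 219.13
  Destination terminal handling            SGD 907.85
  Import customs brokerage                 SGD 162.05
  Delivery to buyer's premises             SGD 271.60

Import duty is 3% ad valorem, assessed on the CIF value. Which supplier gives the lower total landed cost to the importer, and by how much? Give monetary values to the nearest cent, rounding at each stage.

Supplier A (CFR):
CIF value = CFR price + insurance = 56053.98 + 219.13 = 56273.11
Import duty = 56273.11 × 3% = 1688.19
Buyer bears (A): 219.13 + 907.85 + 162.05 + 271.60 = 1560.63
Landed cost (A) = invoice 56053.98 + 1560.63 + duty 1688.19 = 59302.80
Supplier B (CIF):
The CIF price already equals the CIF value: 62118.58
Import duty = 62118.58 × 3% = 1863.56
Buyer bears (B): 907.85 + 162.05 + 271.60 = 1341.50
Landed cost (B) = invoice 62118.58 + 1341.50 + duty 1863.56 = 65323.64
Difference = |59302.80 − 65323.64| = 6020.84

Supplier A is cheaper by SGD 6020.84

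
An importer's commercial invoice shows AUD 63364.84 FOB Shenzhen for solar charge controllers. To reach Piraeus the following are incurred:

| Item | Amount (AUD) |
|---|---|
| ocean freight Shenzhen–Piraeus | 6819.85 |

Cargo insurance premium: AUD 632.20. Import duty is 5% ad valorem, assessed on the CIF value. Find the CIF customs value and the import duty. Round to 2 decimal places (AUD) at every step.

CIF value: AUD 70816.89; import duty: AUD 3540.84

CIF = FOB price + freight + insurance
CIF = 63364.84 + 6819.85 + 632.20 = 70816.89
Import duty = 70816.89 × 5% = 3540.84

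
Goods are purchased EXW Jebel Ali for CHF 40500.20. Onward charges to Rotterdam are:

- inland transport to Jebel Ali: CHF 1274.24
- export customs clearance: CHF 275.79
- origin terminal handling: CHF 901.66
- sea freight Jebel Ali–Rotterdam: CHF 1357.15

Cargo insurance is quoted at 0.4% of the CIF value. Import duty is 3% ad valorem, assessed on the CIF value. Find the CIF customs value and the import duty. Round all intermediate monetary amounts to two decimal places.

CIF value: CHF 44486.99; import duty: CHF 1334.61

Let C be the CIF value. C = EXW price + pre-shipment costs + freight + 0.4% × C
C − 0.4% × C = 40500.20 + 1274.24 + 275.79 + 901.66 + 1357.15
0.996 × C = 44309.04
C = 44309.04 / 0.996 = 44486.99
Insurance premium = 0.4% × 44486.99 = 177.95
Import duty = 44486.99 × 3% = 1334.61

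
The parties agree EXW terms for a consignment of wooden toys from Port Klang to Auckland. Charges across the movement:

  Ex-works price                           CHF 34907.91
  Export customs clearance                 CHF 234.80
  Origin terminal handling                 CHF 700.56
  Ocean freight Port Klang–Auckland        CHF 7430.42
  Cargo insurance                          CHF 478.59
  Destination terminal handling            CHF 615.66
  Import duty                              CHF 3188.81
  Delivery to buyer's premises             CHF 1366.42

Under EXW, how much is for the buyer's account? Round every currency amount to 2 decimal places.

EXW: the seller makes goods available at their premises; the buyer bears all onward costs.
Seller's account: goods 34907.91 = 34907.91
Buyer's account: export clearance 234.80 + origin terminal 700.56 + freight 7430.42 + insurance 478.59 + destination terminal 615.66 + duty 3188.81 + delivery 1366.42 = 14015.26

Buyer's account: CHF 14015.26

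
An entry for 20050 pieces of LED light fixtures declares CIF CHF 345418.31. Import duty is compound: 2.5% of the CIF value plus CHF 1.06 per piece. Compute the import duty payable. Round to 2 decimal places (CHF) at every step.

Ad valorem component: 345418.31 × 2.5% = 8635.46
Specific component: 20050 × 1.06 = 21253.00
Import duty = 8635.46 + 21253.00 = 29888.46

Import duty: CHF 29888.46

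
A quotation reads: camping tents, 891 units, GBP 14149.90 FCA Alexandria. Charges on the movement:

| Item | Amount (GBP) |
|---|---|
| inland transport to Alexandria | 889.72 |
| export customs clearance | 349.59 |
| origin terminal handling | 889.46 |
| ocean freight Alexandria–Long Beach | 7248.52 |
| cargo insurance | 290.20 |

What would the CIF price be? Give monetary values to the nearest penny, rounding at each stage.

Not relevant to the conversion: inland to port, export clearance — on the seller under both FCA and CIF; already in the FCA price and stays in the CIF price.
From FCA to CIF, the seller additionally bears: origin terminal, freight, insurance.
CIF price = 14149.90 + 889.46 + 7248.52 + 290.20 = 22578.08

CIF price: GBP 22578.08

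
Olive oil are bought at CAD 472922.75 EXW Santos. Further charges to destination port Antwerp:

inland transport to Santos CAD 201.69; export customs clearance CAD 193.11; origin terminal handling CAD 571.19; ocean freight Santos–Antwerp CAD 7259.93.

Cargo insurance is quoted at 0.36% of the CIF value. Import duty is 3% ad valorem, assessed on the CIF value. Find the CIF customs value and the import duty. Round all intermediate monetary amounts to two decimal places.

Let C be the CIF value. C = EXW price + pre-shipment costs + freight + 0.36% × C
C − 0.36% × C = 472922.75 + 201.69 + 193.11 + 571.19 + 7259.93
0.9964 × C = 481148.67
C = 481148.67 / 0.9964 = 482887.06
Insurance premium = 0.36% × 482887.06 = 1738.39
Import duty = 482887.06 × 3% = 14486.61

CIF value: CAD 482887.06; import duty: CAD 14486.61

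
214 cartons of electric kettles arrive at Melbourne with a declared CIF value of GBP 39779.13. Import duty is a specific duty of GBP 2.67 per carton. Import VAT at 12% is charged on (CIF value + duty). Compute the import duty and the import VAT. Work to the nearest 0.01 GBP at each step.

Import duty = 214 × 2.67 = 571.38
VAT base = CIF + duty = 39779.13 + 571.38 = 40350.51
Import VAT = 40350.51 × 12% = 4842.06

Import duty: GBP 571.38; import VAT: GBP 4842.06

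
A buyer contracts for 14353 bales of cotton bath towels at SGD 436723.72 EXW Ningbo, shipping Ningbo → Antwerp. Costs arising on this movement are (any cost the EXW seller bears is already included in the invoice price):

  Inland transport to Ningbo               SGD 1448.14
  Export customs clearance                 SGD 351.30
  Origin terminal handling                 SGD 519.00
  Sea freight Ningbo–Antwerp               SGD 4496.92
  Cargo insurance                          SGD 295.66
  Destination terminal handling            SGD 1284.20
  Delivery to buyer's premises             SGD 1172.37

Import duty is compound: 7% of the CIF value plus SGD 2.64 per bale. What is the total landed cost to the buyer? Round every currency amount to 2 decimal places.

Total landed cost: SGD 515251.66

EXW: the seller makes goods available at their premises; the buyer bears all onward costs.
CIF value = EXW price + inland to port + export clearance + origin terminal + freight + insurance = 436723.72 + 1448.14 + 351.30 + 519.00 + 4496.92 + 295.66 = 443834.74
Ad valorem component: 443834.74 × 7% = 31068.43
Specific component: 14353 × 2.64 = 37891.92
Import duty = 31068.43 + 37891.92 = 68960.35
Buyer bears: inland to port 1448.14 + export clearance 351.30 + origin terminal 519.00 + freight 4496.92 + insurance 295.66 + destination terminal 1284.20 + delivery 1172.37 + duty 68960.35 = 78527.94
Landed cost = invoice 436723.72 + 78527.94 = 515251.66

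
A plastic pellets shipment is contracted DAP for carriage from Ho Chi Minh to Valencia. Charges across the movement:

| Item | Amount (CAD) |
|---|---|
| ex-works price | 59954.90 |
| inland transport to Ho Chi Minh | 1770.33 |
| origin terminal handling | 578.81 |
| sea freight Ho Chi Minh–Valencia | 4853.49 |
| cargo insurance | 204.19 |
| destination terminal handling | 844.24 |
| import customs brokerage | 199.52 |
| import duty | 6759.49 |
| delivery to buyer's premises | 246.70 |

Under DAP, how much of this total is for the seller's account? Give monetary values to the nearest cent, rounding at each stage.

Seller's account: CAD 68452.66

DAP: the seller bears all costs to the named destination except import duty and clearance.
Seller's account: goods 59954.90 + inland to port 1770.33 + origin terminal 578.81 + freight 4853.49 + insurance 204.19 + destination terminal 844.24 + delivery 246.70 = 68452.66
Buyer's account: brokerage 199.52 + duty 6759.49 = 6959.01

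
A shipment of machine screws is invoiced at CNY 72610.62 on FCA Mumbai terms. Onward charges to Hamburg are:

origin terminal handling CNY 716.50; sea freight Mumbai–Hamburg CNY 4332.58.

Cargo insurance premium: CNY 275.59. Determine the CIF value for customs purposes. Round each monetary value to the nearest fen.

CIF = FCA price + pre-shipment costs + freight + insurance
CIF = 72610.62 + 716.50 + 4332.58 + 275.59 = 77935.29

CIF value: CNY 77935.29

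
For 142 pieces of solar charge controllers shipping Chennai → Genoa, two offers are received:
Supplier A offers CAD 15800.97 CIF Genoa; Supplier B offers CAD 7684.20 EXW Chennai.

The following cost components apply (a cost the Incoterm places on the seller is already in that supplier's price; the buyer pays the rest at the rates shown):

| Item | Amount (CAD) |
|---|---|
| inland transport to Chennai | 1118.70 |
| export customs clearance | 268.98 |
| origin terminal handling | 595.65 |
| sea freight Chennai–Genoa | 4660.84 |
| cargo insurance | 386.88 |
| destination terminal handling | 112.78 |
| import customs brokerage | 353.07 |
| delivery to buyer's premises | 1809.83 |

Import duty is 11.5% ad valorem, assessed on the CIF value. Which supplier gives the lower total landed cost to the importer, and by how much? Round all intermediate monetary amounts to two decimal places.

Supplier B is cheaper by CAD 1210.58

Supplier A (CIF):
The CIF price already equals the CIF value: 15800.97
Import duty = 15800.97 × 11.5% = 1817.11
Buyer bears (A): 112.78 + 353.07 + 1809.83 = 2275.68
Landed cost (A) = invoice 15800.97 + 2275.68 + duty 1817.11 = 19893.76
Supplier B (EXW):
CIF value = EXW price + inland to port + export clearance + origin terminal + freight + insurance = 7684.20 + 1118.70 + 268.98 + 595.65 + 4660.84 + 386.88 = 14715.25
Import duty = 14715.25 × 11.5% = 1692.25
Buyer bears (B): 1118.70 + 268.98 + 595.65 + 4660.84 + 386.88 + 112.78 + 353.07 + 1809.83 = 9306.73
Landed cost (B) = invoice 7684.20 + 9306.73 + duty 1692.25 = 18683.18
Difference = |19893.76 − 18683.18| = 1210.58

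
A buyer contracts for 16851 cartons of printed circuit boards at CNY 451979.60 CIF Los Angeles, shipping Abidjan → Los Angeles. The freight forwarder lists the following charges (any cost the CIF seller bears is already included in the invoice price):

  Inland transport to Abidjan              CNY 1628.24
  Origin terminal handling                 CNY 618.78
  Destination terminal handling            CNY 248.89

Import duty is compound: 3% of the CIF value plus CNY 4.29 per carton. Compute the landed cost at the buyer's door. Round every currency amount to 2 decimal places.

CIF: the seller pays costs through ocean freight and marine insurance to the destination port.
Already in the invoice (seller's account under CIF): inland to port, origin terminal — exclude.
The CIF price already equals the CIF value: 451979.60
Ad valorem component: 451979.60 × 3% = 13559.39
Specific component: 16851 × 4.29 = 72290.79
Import duty = 13559.39 + 72290.79 = 85850.18
Buyer bears: destination terminal 248.89 + duty 85850.18 = 86099.07
Landed cost = invoice 451979.60 + 86099.07 = 538078.67

Total landed cost: CNY 538078.67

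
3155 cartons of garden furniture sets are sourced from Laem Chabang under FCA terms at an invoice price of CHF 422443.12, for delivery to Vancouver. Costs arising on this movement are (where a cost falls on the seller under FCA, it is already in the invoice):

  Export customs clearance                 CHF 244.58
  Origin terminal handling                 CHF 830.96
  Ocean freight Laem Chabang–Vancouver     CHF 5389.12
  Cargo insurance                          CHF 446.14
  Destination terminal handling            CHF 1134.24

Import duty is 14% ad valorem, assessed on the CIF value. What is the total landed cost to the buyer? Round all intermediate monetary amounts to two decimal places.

FCA: the seller delivers export-cleared goods to the carrier; the buyer bears costs from that point.
Already in the invoice (seller's account under FCA): export clearance — exclude.
CIF value = FCA price + origin terminal + freight + insurance = 422443.12 + 830.96 + 5389.12 + 446.14 = 429109.34
Import duty = 429109.34 × 14% = 60075.31
Buyer bears: origin terminal 830.96 + freight 5389.12 + insurance 446.14 + destination terminal 1134.24 + duty 60075.31 = 67875.77
Landed cost = invoice 422443.12 + 67875.77 = 490318.89

Total landed cost: CHF 490318.89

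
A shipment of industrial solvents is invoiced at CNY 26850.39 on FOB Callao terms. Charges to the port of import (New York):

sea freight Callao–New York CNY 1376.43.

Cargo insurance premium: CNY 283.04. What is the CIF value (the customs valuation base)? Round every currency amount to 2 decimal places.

CIF = FOB price + freight + insurance
CIF = 26850.39 + 1376.43 + 283.04 = 28509.86

CIF value: CNY 28509.86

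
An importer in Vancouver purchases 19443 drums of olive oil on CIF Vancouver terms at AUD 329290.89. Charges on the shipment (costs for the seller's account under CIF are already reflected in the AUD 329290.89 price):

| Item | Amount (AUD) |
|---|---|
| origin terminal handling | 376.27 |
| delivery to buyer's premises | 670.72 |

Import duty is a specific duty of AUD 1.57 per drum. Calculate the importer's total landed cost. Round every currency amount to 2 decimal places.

CIF: the seller pays costs through ocean freight and marine insurance to the destination port.
Already in the invoice (seller's account under CIF): origin terminal — exclude.
The CIF price already equals the CIF value: 329290.89
Import duty = 19443 × 1.57 = 30525.51
Buyer bears: delivery 670.72 + duty 30525.51 = 31196.23
Landed cost = invoice 329290.89 + 31196.23 = 360487.12

Total landed cost: AUD 360487.12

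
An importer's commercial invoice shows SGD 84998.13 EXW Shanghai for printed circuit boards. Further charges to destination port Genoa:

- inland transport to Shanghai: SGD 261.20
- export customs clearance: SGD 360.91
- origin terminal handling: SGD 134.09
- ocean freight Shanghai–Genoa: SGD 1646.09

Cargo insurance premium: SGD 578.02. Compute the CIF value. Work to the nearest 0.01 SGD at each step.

CIF value: SGD 87978.44

CIF = EXW price + pre-shipment costs + freight + insurance
CIF = 84998.13 + 261.20 + 360.91 + 134.09 + 1646.09 + 578.02 = 87978.44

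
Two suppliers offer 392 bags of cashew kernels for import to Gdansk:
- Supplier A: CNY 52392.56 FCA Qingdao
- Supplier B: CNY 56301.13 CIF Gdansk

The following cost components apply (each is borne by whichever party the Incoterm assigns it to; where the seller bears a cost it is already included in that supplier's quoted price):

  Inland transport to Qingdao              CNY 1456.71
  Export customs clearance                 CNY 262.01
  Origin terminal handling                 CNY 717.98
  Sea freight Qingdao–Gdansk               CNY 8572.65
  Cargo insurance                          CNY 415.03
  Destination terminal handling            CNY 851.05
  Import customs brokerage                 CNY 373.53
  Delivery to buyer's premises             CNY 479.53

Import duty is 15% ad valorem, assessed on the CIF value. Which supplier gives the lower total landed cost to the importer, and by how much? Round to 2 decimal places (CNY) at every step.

Supplier B is cheaper by CNY 6666.65

Supplier A (FCA):
CIF value = FCA price + origin terminal + freight + insurance = 52392.56 + 717.98 + 8572.65 + 415.03 = 62098.22
Import duty = 62098.22 × 15% = 9314.73
Buyer bears (A): 717.98 + 8572.65 + 415.03 + 851.05 + 373.53 + 479.53 = 11409.77
Landed cost (A) = invoice 52392.56 + 11409.77 + duty 9314.73 = 73117.06
Supplier B (CIF):
The CIF price already equals the CIF value: 56301.13
Import duty = 56301.13 × 15% = 8445.17
Buyer bears (B): 851.05 + 373.53 + 479.53 = 1704.11
Landed cost (B) = invoice 56301.13 + 1704.11 + duty 8445.17 = 66450.41
Difference = |73117.06 − 66450.41| = 6666.65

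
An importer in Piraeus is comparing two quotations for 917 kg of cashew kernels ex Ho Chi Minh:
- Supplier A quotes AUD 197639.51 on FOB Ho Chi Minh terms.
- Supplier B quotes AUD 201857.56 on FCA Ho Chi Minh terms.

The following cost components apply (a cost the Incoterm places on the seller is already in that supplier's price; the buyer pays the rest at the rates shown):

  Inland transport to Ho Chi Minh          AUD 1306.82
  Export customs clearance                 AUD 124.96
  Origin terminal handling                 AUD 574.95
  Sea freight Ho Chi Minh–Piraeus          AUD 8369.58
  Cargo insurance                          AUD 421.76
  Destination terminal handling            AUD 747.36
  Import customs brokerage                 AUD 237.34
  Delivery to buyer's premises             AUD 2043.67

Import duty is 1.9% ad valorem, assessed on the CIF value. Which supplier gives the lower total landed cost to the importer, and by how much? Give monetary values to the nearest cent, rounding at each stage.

Supplier A is cheaper by AUD 4884.06

Supplier A (FOB):
CIF value = FOB price + freight + insurance = 197639.51 + 8369.58 + 421.76 = 206430.85
Import duty = 206430.85 × 1.9% = 3922.19
Buyer bears (A): 8369.58 + 421.76 + 747.36 + 237.34 + 2043.67 = 11819.71
Landed cost (A) = invoice 197639.51 + 11819.71 + duty 3922.19 = 213381.41
Supplier B (FCA):
CIF value = FCA price + origin terminal + freight + insurance = 201857.56 + 574.95 + 8369.58 + 421.76 = 211223.85
Import duty = 211223.85 × 1.9% = 4013.25
Buyer bears (B): 574.95 + 8369.58 + 421.76 + 747.36 + 237.34 + 2043.67 = 12394.66
Landed cost (B) = invoice 201857.56 + 12394.66 + duty 4013.25 = 218265.47
Difference = |213381.41 − 218265.47| = 4884.06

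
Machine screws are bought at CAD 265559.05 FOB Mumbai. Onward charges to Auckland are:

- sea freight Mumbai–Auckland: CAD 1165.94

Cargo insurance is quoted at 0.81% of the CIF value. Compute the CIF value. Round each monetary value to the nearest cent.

Let C be the CIF value. C = FOB price + freight + 0.81% × C
C − 0.81% × C = 265559.05 + 1165.94
0.9919 × C = 266724.99
C = 266724.99 / 0.9919 = 268903.11
Insurance premium = 0.81% × 268903.11 = 2178.12

CIF value: CAD 268903.11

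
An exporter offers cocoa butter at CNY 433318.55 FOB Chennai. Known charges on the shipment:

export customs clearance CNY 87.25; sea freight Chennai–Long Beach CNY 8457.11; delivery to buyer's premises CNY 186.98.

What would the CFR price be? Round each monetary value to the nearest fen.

Not relevant to the conversion: export clearance — on the seller under both FOB and CFR; already in the FOB price and stays in the CFR price. delivery — on the buyer under both terms; not part of either seller's price.
From FOB to CFR, the seller additionally bears: freight.
CFR price = 433318.55 + 8457.11 = 441775.66

CFR price: CNY 441775.66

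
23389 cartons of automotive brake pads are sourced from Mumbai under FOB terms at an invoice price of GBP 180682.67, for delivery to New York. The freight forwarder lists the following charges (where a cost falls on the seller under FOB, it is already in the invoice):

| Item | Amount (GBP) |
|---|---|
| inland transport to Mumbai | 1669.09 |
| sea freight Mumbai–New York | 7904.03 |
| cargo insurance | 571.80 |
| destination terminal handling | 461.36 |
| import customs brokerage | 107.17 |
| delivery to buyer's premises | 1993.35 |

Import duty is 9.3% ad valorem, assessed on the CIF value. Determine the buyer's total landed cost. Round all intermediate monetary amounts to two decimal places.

Total landed cost: GBP 209312.12

FOB: the seller bears costs until goods are on board at the origin port; the buyer bears freight, insurance and all costs thereafter.
Already in the invoice (seller's account under FOB): inland to port — exclude.
CIF value = FOB price + freight + insurance = 180682.67 + 7904.03 + 571.80 = 189158.50
Import duty = 189158.50 × 9.3% = 17591.74
Buyer bears: freight 7904.03 + insurance 571.80 + destination terminal 461.36 + brokerage 107.17 + delivery 1993.35 + duty 17591.74 = 28629.45
Landed cost = invoice 180682.67 + 28629.45 = 209312.12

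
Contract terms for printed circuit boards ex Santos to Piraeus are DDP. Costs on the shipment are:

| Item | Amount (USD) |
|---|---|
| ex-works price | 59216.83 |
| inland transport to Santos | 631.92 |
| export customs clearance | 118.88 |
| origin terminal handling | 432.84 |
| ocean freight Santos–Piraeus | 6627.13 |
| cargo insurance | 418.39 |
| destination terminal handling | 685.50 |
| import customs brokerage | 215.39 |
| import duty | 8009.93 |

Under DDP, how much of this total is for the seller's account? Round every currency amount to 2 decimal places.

DDP: the seller bears all costs including import duty.
Seller's account: goods 59216.83 + inland to port 631.92 + export clearance 118.88 + origin terminal 432.84 + freight 6627.13 + insurance 418.39 + destination terminal 685.50 + brokerage 215.39 + duty 8009.93 = 76356.81
Buyer's account: 0.00

Seller's account: USD 76356.81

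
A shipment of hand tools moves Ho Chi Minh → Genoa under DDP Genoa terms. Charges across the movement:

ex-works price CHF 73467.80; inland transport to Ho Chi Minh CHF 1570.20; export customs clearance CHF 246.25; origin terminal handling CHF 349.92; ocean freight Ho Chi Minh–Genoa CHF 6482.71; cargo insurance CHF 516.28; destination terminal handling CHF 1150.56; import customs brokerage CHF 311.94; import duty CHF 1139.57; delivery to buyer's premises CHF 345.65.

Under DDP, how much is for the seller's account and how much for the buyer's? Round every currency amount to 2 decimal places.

DDP: the seller bears all costs including import duty.
Seller's account: goods 73467.80 + inland to port 1570.20 + export clearance 246.25 + origin terminal 349.92 + freight 6482.71 + insurance 516.28 + destination terminal 1150.56 + brokerage 311.94 + duty 1139.57 + delivery 345.65 = 85580.88
Buyer's account: 0.00

Seller: CHF 85580.88; buyer: CHF 0.00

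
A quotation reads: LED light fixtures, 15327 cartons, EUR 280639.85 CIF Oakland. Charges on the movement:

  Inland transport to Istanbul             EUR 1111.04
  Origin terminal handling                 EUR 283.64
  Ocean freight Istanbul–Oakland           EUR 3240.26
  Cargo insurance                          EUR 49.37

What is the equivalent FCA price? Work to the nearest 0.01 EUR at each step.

Not relevant to the conversion: inland to port — on the seller under both CIF and FCA; already in the CIF price and stays in the FCA price.
From CIF to FCA, the seller no longer bears: origin terminal, freight, insurance.
FCA price = 280639.85 − 283.64 − 3240.26 − 49.37 = 277066.58

FCA price: EUR 277066.58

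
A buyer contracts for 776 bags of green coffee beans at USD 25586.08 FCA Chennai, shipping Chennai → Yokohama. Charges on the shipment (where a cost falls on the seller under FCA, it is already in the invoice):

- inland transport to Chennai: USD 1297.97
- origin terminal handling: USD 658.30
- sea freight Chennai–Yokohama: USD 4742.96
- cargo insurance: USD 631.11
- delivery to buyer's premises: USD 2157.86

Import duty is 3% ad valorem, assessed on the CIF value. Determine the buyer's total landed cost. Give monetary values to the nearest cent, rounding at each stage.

FCA: the seller delivers export-cleared goods to the carrier; the buyer bears costs from that point.
Already in the invoice (seller's account under FCA): inland to port — exclude.
CIF value = FCA price + origin terminal + freight + insurance = 25586.08 + 658.30 + 4742.96 + 631.11 = 31618.45
Import duty = 31618.45 × 3% = 948.55
Buyer bears: origin terminal 658.30 + freight 4742.96 + insurance 631.11 + delivery 2157.86 + duty 948.55 = 9138.78
Landed cost = invoice 25586.08 + 9138.78 = 34724.86

Total landed cost: USD 34724.86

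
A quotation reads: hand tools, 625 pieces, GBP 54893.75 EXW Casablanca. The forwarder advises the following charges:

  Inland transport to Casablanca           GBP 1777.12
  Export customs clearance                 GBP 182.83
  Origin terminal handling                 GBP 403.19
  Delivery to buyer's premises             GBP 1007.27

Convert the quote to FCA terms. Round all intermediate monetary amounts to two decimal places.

Not relevant to the conversion: delivery, origin terminal — on the buyer under both terms; not part of either seller's price.
From EXW to FCA, the seller additionally bears: inland to port, export clearance.
FCA price = 54893.75 + 1777.12 + 182.83 = 56853.70

FCA price: GBP 56853.70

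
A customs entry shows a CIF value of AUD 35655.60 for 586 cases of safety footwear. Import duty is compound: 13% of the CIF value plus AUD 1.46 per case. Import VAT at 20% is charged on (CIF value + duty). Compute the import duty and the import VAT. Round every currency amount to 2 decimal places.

Ad valorem component: 35655.60 × 13% = 4635.23
Specific component: 586 × 1.46 = 855.56
Import duty = 4635.23 + 855.56 = 5490.79
VAT base = CIF + duty = 35655.60 + 5490.79 = 41146.39
Import VAT = 41146.39 × 20% = 8229.28

Import duty: AUD 5490.79; import VAT: AUD 8229.28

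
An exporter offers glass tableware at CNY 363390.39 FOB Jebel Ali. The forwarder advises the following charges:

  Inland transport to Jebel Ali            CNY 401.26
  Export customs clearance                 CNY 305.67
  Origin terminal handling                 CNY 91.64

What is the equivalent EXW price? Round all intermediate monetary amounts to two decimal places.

EXW price: CNY 362591.82

From FOB to EXW, the seller no longer bears: inland to port, export clearance, origin terminal.
EXW price = 363390.39 − 401.26 − 305.67 − 91.64 = 362591.82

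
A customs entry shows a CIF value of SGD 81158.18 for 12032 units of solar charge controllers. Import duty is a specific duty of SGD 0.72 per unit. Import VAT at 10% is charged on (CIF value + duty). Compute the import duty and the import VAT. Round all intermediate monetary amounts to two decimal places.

Import duty: SGD 8663.04; import VAT: SGD 8982.12

Import duty = 12032 × 0.72 = 8663.04
VAT base = CIF + duty = 81158.18 + 8663.04 = 89821.22
Import VAT = 89821.22 × 10% = 8982.12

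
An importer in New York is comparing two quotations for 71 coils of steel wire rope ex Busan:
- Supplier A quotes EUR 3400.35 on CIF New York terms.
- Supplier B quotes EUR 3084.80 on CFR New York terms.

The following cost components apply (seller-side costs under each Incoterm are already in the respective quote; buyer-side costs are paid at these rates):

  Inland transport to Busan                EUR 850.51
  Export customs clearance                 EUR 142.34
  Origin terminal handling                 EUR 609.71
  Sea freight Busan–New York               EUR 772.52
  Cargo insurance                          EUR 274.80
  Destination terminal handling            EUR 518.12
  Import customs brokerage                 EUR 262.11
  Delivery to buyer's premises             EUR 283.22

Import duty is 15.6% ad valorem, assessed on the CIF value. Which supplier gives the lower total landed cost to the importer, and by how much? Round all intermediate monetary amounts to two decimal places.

Supplier A (CIF):
The CIF price already equals the CIF value: 3400.35
Import duty = 3400.35 × 15.6% = 530.45
Buyer bears (A): 518.12 + 262.11 + 283.22 = 1063.45
Landed cost (A) = invoice 3400.35 + 1063.45 + duty 530.45 = 4994.25
Supplier B (CFR):
CIF value = CFR price + insurance = 3084.80 + 274.80 = 3359.60
Import duty = 3359.60 × 15.6% = 524.10
Buyer bears (B): 274.80 + 518.12 + 262.11 + 283.22 = 1338.25
Landed cost (B) = invoice 3084.80 + 1338.25 + duty 524.10 = 4947.15
Difference = |4994.25 − 4947.15| = 47.10

Supplier B is cheaper by EUR 47.10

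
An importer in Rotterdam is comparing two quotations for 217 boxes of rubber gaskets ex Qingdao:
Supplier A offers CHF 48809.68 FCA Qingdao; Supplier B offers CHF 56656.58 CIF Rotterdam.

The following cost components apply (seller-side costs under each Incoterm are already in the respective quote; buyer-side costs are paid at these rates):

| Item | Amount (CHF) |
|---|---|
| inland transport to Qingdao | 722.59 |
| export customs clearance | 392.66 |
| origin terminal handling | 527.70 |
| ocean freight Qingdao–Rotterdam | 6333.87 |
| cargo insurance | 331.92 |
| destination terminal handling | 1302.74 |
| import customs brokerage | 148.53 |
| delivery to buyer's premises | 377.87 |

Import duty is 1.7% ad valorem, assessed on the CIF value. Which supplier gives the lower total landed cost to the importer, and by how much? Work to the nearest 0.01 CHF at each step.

Supplier A (FCA):
CIF value = FCA price + origin terminal + freight + insurance = 48809.68 + 527.70 + 6333.87 + 331.92 = 56003.17
Import duty = 56003.17 × 1.7% = 952.05
Buyer bears (A): 527.70 + 6333.87 + 331.92 + 1302.74 + 148.53 + 377.87 = 9022.63
Landed cost (A) = invoice 48809.68 + 9022.63 + duty 952.05 = 58784.36
Supplier B (CIF):
The CIF price already equals the CIF value: 56656.58
Import duty = 56656.58 × 1.7% = 963.16
Buyer bears (B): 1302.74 + 148.53 + 377.87 = 1829.14
Landed cost (B) = invoice 56656.58 + 1829.14 + duty 963.16 = 59448.88
Difference = |58784.36 − 59448.88| = 664.52

Supplier A is cheaper by CHF 664.52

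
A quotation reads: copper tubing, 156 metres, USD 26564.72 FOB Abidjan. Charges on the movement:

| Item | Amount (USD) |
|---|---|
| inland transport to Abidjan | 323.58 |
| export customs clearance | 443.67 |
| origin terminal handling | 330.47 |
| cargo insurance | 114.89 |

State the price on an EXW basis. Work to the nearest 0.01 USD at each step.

Not relevant to the conversion: insurance — on the buyer under both terms; not part of either seller's price.
From FOB to EXW, the seller no longer bears: inland to port, export clearance, origin terminal.
EXW price = 26564.72 − 323.58 − 443.67 − 330.47 = 25467.00

EXW price: USD 25467.00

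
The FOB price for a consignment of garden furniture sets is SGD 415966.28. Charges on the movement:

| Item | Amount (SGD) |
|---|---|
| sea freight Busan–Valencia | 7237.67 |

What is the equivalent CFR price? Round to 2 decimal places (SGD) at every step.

From FOB to CFR, the seller additionally bears: freight.
CFR price = 415966.28 + 7237.67 = 423203.95

CFR price: SGD 423203.95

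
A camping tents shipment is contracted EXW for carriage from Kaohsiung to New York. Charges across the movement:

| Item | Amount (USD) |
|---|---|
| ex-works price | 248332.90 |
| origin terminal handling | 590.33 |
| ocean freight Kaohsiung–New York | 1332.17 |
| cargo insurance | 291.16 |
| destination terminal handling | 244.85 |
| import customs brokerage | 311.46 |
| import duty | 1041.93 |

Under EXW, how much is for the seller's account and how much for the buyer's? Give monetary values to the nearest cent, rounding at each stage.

EXW: the seller makes goods available at their premises; the buyer bears all onward costs.
Seller's account: goods 248332.90 = 248332.90
Buyer's account: origin terminal 590.33 + freight 1332.17 + insurance 291.16 + destination terminal 244.85 + brokerage 311.46 + duty 1041.93 = 3811.90

Seller: USD 248332.90; buyer: USD 3811.90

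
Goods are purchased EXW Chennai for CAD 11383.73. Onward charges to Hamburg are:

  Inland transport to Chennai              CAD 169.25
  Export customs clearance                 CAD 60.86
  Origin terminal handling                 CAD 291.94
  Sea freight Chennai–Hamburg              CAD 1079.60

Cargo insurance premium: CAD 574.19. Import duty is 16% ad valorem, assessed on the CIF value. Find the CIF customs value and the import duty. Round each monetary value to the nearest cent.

CIF = EXW price + pre-shipment costs + freight + insurance
CIF = 11383.73 + 169.25 + 60.86 + 291.94 + 1079.60 + 574.19 = 13559.57
Import duty = 13559.57 × 16% = 2169.53

CIF value: CAD 13559.57; import duty: CAD 2169.53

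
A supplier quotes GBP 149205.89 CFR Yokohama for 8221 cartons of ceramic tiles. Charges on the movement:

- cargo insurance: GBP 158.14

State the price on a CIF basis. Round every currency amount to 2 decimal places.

From CFR to CIF, the seller additionally bears: insurance.
CIF price = 149205.89 + 158.14 = 149364.03

CIF price: GBP 149364.03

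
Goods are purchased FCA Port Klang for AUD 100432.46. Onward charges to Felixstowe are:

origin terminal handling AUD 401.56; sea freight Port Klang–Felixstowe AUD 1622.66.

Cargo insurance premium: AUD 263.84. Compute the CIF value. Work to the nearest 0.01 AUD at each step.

CIF = FCA price + pre-shipment costs + freight + insurance
CIF = 100432.46 + 401.56 + 1622.66 + 263.84 = 102720.52

CIF value: AUD 102720.52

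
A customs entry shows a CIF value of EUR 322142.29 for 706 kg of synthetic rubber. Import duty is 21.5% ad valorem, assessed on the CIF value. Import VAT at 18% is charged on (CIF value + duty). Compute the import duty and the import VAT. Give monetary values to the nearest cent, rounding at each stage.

Import duty: EUR 69260.59; import VAT: EUR 70452.52

Import duty = 322142.29 × 21.5% = 69260.59
VAT base = CIF + duty = 322142.29 + 69260.59 = 391402.88
Import VAT = 391402.88 × 18% = 70452.52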